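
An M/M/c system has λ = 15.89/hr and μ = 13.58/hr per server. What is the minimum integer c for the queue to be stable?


Stability requires cμ > λ ⇔ c > λ/μ.
λ/μ = 15.89/13.58 = 1.1701
Minimum integer c = ⌊1.1701⌋ + 1 = 2
Check: 2·13.58 = 27.16 > 15.89, while 1·13.58 = 13.58 ≤ 15.89

Final: 2 servers


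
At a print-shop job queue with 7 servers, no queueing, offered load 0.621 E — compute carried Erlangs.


B(7,0.621) = 0.000003798 (Erlang-B)
Carried load = a(1 − B) = 0.621·(1 − 0.000003798) = 0.621·0.999996 = 0.6210 E

Final: 0.6210 Erlangs


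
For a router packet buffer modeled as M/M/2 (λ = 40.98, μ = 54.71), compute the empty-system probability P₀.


a = λ/μ = 40.98/54.71 = 0.7490; ρ = a/c = 0.3745
Σ_{k=0}^{1} a^k/k! (terms k=0..1) = 1.00000 + 0.74904 = 1.74904
Tail: a^2/(2!(1−ρ)) = 0.56106/(2·0.6255) = 0.44850
P₀ = 1/(1.74904 + 0.44850) = 1/2.19755 = 0.455053

Final: 0.455053


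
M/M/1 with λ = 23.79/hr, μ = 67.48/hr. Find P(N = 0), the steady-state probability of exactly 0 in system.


ρ = 23.79/67.48 = 0.3525
P_n = (1−ρ)·ρ^n = (1 − 0.3525)·0.3525^0 = 0.6475·1.000000 = 0.647451

Final: 0.647451


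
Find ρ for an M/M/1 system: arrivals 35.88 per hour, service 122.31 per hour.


ρ = λ/μ = 35.88/122.31 = 0.2934

Final: 0.2934


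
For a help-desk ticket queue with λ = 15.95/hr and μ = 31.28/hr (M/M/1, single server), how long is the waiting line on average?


ρ = 15.95/31.28 = 0.5099
Lq = ρ²/(1−ρ) = 0.2600/0.4901 = 0.5305

Final: 0.5305


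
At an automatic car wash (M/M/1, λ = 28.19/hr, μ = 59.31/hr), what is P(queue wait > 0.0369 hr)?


ρ = 28.19/59.31 = 0.4753
P(Wq > t) = ρ·e^{−(μ−λ)t} = 0.4753·e^{−1.1483}
= 0.4753·0.317167 = 0.150749

Final: 0.150749


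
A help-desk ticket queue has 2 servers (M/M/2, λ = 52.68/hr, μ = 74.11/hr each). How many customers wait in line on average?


a = λ/μ = 0.7108; ρ = a/2 = 0.3554
P₀ = 0.475560
Lq = P₀·a^c·ρ / (c!·(1−ρ)²) = 0.475560·0.50529·0.3554/(2·0.41549)
= 0.10278

Final: 0.10278


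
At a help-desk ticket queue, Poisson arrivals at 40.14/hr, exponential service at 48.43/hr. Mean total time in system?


W = 1/(μ−λ) = 1/(48.43 − 40.14) = 1/8.29 = 0.1206 hr

Final: 0.1206 hr


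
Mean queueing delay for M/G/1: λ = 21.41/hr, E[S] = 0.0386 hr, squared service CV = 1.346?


ρ = λ·E[S] = 21.41·0.0386 = 0.8264
E[S²] = E[S]²(1+C_s²) = 0.0386²·(1+1.346) = 0.003495
Wq = λ·E[S²]/(2(1−ρ)) = 21.41·0.003495/(2·0.1736) = 0.21558 hr

Final: 0.21558 hr


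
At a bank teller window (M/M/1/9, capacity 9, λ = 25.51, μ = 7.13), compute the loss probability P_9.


ρ = λ/μ = 25.51/7.13 = 3.5778
P_K = (1−ρ)ρ^K/(1−ρ^(K+1)) = (-2.5778·96070.125673)/(1 − 343723.549219)
= -247653.423545/-343722.549219 = 0.720504

Final: 0.720504


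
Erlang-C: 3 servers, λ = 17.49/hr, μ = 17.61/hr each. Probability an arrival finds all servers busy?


a = λ/μ = 0.9932; ρ = a/3 = 0.3311
P₀ = 0.366235 (from M/M/c formula)
C(c,a) = [a^c/(c!(1−ρ))]·P₀ = [0.97970/(6·0.6689)]·0.366235
= 0.24409·0.366235 = 0.089395

Final: 0.089395


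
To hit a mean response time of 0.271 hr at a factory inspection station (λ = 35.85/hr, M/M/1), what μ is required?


W = 1/(μ−λ) ⇒ μ − λ = 1/W = 1/0.271 = 3.6900
μ = λ + 1/W = 35.85 + 3.6900 = 39.5400 per hr

Final: 39.5400 /hr


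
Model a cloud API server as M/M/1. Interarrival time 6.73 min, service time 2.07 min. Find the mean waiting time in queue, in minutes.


λ = 60/6.73 = 8.9153 /hr
μ = 60/2.07 = 28.9855 /hr
ρ = λ/μ = 8.9153/28.9855 = 0.3076
Wq = ρ/(μ−λ) = 0.3076/(28.9855−8.9153) = 0.01533 hr
In minutes: 0.01533·60 = 0.9195 min

Final: 0.9195 min


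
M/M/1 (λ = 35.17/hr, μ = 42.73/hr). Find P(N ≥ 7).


ρ = 35.17/42.73 = 0.8231
P(N ≥ n) = ρ^n = 0.8231^7 = 0.255904

Final: 0.255904


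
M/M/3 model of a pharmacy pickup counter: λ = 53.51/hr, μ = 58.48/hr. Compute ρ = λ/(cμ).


ρ = λ/(cμ) = 53.51/(3·58.48) = 53.51/175.44 = 0.3050

Final: 0.3050


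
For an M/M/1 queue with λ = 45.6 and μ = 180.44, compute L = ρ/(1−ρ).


ρ = λ/μ = 45.6/180.44 = 0.2527
L = ρ/(1−ρ) = 0.2527/(1 − 0.2527) = 0.2527/0.7473 = 0.3382

Final: 0.3382


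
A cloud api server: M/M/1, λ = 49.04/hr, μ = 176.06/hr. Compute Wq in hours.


ρ = 49.04/176.06 = 0.2785
Wq = ρ/(μ−λ) = 0.2785/(176.06 − 49.04) = 0.2785/127.02 = 0.002193 hr

Final: 0.002193 hr


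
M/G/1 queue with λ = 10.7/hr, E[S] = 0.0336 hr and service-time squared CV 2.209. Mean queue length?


ρ = λ·E[S] = 10.7·0.0336 = 0.3595
Lq = ρ²(1+C_s²)/(2(1−ρ)) = 0.1293·(1+2.209)/(2·0.6405)
= 0.1293·3.2090/1.2810 = 0.32380

Final: 0.32380


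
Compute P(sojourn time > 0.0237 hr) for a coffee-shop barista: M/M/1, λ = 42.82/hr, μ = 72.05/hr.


W ~ Exponential(μ−λ) for M/M/1.
μ − λ = 72.05 − 42.82 = 29.2300
P(W > t) = e^{−(μ−λ)t} = e^{−0.6928} = 0.500198

Final: 0.500198


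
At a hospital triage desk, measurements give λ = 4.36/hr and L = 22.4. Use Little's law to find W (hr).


W = L/λ = 22.4/4.36 = 5.1376 hr

Final: 5.1376 hr


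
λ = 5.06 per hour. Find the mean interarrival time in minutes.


Mean interarrival time = 1/λ = 1/5.06 hour = 0.19763 hour
In minutes: 0.19763 × 60 = 11.8577 min

Final: 11.8577 min


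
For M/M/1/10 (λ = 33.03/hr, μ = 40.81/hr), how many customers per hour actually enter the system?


ρ = 0.8094; P_K = (1−ρ)ρ^10/(1−ρ^11) = 0.025483
λ_eff = λ(1 − P_K) = 33.03·(1 − 0.025483) = 33.03·0.974517 = 32.1883 /hr

Final: 32.1883 /hr


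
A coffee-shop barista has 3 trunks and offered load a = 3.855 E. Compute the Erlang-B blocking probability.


B(c,a) = (a^c/c!) / Σ_{k=0}^{c} a^k/k!
a^3/3! = 9.548209
Σ terms (k=0..3): 1.00000 + 3.85500 + 7.43051 + 9.54821 = 21.833721
B = 9.548209/21.833721 = 0.437315

Final: 0.437315


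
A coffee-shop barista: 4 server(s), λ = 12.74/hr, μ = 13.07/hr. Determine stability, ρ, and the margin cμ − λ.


Total capacity cμ = 4·13.07 = 52.28/hr
ρ = λ/(cμ) = 12.74/52.28 = 0.2437
Stable ⇔ ρ < 1: YES
Spare capacity = cμ − λ = 52.28 − 12.74 = 39.54/hr

Final: ρ = 0.2437; stable; margin = 39.54/hr


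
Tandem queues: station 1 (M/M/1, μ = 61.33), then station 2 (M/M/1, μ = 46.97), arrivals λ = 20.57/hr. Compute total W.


Each node sees arrival rate λ = 20.57/hr (tandem ⇒ throughput preserved).
W₁ = 1/(μ₁−λ) = 1/(61.33−20.57) = 0.02453 hr
W₂ = 1/(μ₂−λ) = 1/(46.97−20.57) = 0.03788 hr
W_total = W₁ + W₂ = 0.02453 + 0.03788 = 0.06241 hr

Final: 0.06241 hr


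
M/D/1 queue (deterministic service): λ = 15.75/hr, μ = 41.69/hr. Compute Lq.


ρ = 15.75/41.69 = 0.3778
M/D/1: Lq = ρ²/(2(1−ρ)) = 0.1427/(2·0.6222) = 0.11469

Final: 0.11469


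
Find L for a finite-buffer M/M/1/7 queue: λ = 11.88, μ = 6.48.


ρ = 11.88/6.48 = 1.8333
L = ρ[1 − (K+1)ρ^K + Kρ^(K+1)] / [(1−ρ)(1−ρ^(K+1))]
Numerator: 1.8333·(1 − 8·69.612951 + 7·127.623743) = 618.681425
Denominator: (-0.8333)·(-126.623743) = 105.519786
L = 618.681425/105.519786 = 5.8632

Final: 5.8632


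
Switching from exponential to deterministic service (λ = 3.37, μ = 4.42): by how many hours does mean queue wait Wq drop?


ρ = 3.37/4.42 = 0.7624
Wq(M/M/1) = ρ/(μ−λ) = 0.7624/1.05 = 0.72614 hr
Wq(M/D/1) = ρ/(2(μ−λ)) = 0.36307 hr
Savings = 0.72614 − 0.36307 = 0.36307 hr

Final: 0.36307 hr


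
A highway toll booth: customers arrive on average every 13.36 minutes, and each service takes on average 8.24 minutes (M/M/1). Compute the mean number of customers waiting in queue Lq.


λ = 60/13.36 = 4.4910 /hr
μ = 60/8.24 = 7.2816 /hr
ρ = λ/μ = 4.4910/7.2816 = 0.6168
Lq = ρ²/(1−ρ) = 0.3804/0.3832 = 0.9926

Final: 0.9926


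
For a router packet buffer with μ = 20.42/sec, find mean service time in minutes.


Mean service time = 1/μ = 1/20.42 second = 0.04897 second
In minutes: 0.04897 × 0.0166667 = 0.0008162 min

Final: 0.0008162 min


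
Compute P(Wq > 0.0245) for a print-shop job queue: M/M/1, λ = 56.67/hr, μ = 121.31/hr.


ρ = 56.67/121.31 = 0.4672
P(Wq > t) = ρ·e^{−(μ−λ)t} = 0.4672·e^{−1.5837}
= 0.4672·0.205219 = 0.095868

Final: 0.095868


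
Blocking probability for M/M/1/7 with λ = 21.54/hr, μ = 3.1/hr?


ρ = λ/μ = 21.54/3.1 = 6.9484
P_K = (1−ρ)ρ^K/(1−ρ^(K+1)) = (-5.9484·781966.298194)/(1 − 5433404.536483)
= -4651438.238289/-5433403.536483 = 0.856082

Final: 0.856082


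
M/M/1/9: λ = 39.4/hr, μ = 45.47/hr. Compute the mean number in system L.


ρ = 39.4/45.47 = 0.8665
L = ρ[1 − (K+1)ρ^K + Kρ^(K+1)] / [(1−ρ)(1−ρ^(K+1))]
Numerator: 0.8665·(1 − 10·0.275386 + 9·0.238623) = 0.341188
Denominator: (0.1335)·(0.761377) = 0.101640
L = 0.341188/0.101640 = 3.3568

Final: 3.3568


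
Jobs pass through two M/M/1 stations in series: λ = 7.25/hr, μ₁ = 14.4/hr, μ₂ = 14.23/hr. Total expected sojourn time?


Each node sees arrival rate λ = 7.25/hr (tandem ⇒ throughput preserved).
W₁ = 1/(μ₁−λ) = 1/(14.4−7.25) = 0.13986 hr
W₂ = 1/(μ₂−λ) = 1/(14.23−7.25) = 0.14327 hr
W_total = W₁ + W₂ = 0.13986 + 0.14327 = 0.28313 hr

Final: 0.28313 hr


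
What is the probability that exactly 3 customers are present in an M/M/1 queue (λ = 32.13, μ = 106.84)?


ρ = 32.13/106.84 = 0.3007
P_n = (1−ρ)·ρ^n = (1 − 0.3007)·0.3007^3 = 0.6993·0.027198 = 0.019018

Final: 0.019018


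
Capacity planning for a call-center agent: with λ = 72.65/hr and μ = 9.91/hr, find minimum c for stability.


Stability requires cμ > λ ⇔ c > λ/μ.
λ/μ = 72.65/9.91 = 7.3310
Minimum integer c = ⌊7.3310⌋ + 1 = 8
Check: 8·9.91 = 79.28 > 72.65, while 7·9.91 = 69.37 ≤ 72.65

Final: 8 servers


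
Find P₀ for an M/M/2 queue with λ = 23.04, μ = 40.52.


a = λ/μ = 23.04/40.52 = 0.5686; ρ = a/c = 0.2843
Σ_{k=0}^{1} a^k/k! (terms k=0..1) = 1.00000 + 0.56861 = 1.56861
Tail: a^2/(2!(1−ρ)) = 0.32332/(2·0.7157) = 0.22587
P₀ = 1/(1.56861 + 0.22587) = 1/1.79448 = 0.557264

Final: 0.557264


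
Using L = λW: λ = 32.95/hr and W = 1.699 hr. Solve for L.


L = λW = 32.95·1.699 = 55.9821

Final: 55.9821


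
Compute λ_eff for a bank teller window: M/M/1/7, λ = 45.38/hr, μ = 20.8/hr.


ρ = 2.1817; P_K = (1−ρ)ρ^7/(1−ρ^8) = 0.542705
λ_eff = λ(1 − P_K) = 45.38·(1 − 0.542705) = 45.38·0.457295 = 20.7520 /hr

Final: 20.7520 /hr


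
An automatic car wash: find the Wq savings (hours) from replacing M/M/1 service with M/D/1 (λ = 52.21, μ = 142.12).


ρ = 52.21/142.12 = 0.3674
Wq(M/M/1) = ρ/(μ−λ) = 0.3674/89.91 = 0.004086 hr
Wq(M/D/1) = ρ/(2(μ−λ)) = 0.002043 hr
Savings = 0.004086 − 0.002043 = 0.002043 hr

Final: 0.002043 hr


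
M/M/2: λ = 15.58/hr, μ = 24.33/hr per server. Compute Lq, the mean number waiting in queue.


a = λ/μ = 0.6404; ρ = a/2 = 0.3202
P₀ = 0.514944
Lq = P₀·a^c·ρ / (c!·(1−ρ)²) = 0.514944·0.41006·0.3202/(2·0.46215)
= 0.07315

Final: 0.07315


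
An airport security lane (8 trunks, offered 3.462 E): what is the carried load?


B(8,3.462) = 0.016203 (Erlang-B)
Carried load = a(1 − B) = 3.462·(1 − 0.016203) = 3.462·0.983797 = 3.4059 E

Final: 3.4059 Erlangs


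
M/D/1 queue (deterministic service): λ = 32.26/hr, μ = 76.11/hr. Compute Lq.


ρ = 32.26/76.11 = 0.4239
M/D/1: Lq = ρ²/(2(1−ρ)) = 0.1797/(2·0.5761) = 0.15591

Final: 0.15591


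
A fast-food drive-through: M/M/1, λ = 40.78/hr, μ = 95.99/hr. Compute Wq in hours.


ρ = 40.78/95.99 = 0.4248
Wq = ρ/(μ−λ) = 0.4248/(95.99 − 40.78) = 0.4248/55.21 = 0.007695 hr

Final: 0.007695 hr


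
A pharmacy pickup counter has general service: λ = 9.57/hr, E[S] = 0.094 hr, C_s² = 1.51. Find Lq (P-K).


ρ = λ·E[S] = 9.57·0.094 = 0.8996
Lq = ρ²(1+C_s²)/(2(1−ρ)) = 0.8092·(1+1.51)/(2·0.1004)
= 0.8092·2.5100/0.2008 = 10.11354

Final: 10.11354


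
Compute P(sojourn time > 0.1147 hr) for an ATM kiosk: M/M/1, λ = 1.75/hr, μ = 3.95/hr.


W ~ Exponential(μ−λ) for M/M/1.
μ − λ = 3.95 − 1.75 = 2.2000
P(W > t) = e^{−(μ−λ)t} = e^{−0.2523} = 0.776981

Final: 0.776981


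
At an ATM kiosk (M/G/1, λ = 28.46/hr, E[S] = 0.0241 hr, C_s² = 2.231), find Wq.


ρ = λ·E[S] = 28.46·0.0241 = 0.6859
E[S²] = E[S]²(1+C_s²) = 0.0241²·(1+2.231) = 0.001877
Wq = λ·E[S²]/(2(1−ρ)) = 28.46·0.001877/(2·0.3141) = 0.08501 hr

Final: 0.08501 hr


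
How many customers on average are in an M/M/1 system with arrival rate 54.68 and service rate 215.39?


ρ = λ/μ = 54.68/215.39 = 0.2539
L = ρ/(1−ρ) = 0.2539/(1 − 0.2539) = 0.2539/0.7461 = 0.3402

Final: 0.3402


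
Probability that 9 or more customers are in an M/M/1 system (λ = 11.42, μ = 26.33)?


ρ = 11.42/26.33 = 0.4337
P(N ≥ n) = ρ^n = 0.4337^9 = 0.0005432

Final: 0.0005432


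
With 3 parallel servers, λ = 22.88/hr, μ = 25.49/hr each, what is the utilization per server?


ρ = λ/(cμ) = 22.88/(3·25.49) = 22.88/76.47 = 0.2992

Final: 0.2992


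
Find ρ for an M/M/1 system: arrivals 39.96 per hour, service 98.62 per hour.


ρ = λ/μ = 39.96/98.62 = 0.4052

Final: 0.4052


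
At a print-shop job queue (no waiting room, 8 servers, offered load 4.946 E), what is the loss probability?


B(c,a) = (a^c/c!) / Σ_{k=0}^{c} a^k/k!
a^8/8! = 8.882033
Σ terms (k=0..8): 1.00000 + 4.94600 + 12.23146 + 20.16560 + 24.93476 + 24.66547 + 20.33257 + 14.36641 + 8.88203 = 131.524289
B = 8.882033/131.524289 = 0.067532

Final: 0.067532


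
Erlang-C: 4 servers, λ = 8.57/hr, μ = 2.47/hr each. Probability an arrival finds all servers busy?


a = λ/μ = 3.4696; ρ = a/4 = 0.8674
P₀ = 0.015875 (from M/M/c formula)
C(c,a) = [a^c/(c!(1−ρ))]·P₀ = [144.92239/(24·0.1326)]·0.015875
= 45.54177·0.015875 = 0.722976

Final: 0.722976


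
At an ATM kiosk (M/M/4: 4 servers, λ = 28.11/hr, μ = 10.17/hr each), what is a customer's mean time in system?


a = 2.7640; ρ = 0.6910; P₀ = 0.052705
Lq = P₀·a^c·ρ/(c!(1−ρ)²) = 0.92762
Wq = Lq/λ = 0.92762/28.11 = 0.03300 hr
W = Wq + 1/μ = 0.03300 + 0.09833 = 0.13133 hr

Final: 0.13133 hr


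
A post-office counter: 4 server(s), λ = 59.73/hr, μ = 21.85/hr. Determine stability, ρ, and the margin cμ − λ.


Total capacity cμ = 4·21.85 = 87.40/hr
ρ = λ/(cμ) = 59.73/87.40 = 0.6834
Stable ⇔ ρ < 1: YES
Spare capacity = cμ − λ = 87.40 − 59.73 = 27.67/hr

Final: ρ = 0.6834; stable; margin = 27.67/hr


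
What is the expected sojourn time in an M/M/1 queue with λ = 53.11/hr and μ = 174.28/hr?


W = 1/(μ−λ) = 1/(174.28 − 53.11) = 1/121.17 = 0.008253 hr

Final: 0.008253 hr


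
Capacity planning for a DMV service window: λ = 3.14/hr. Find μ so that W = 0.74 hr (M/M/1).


W = 1/(μ−λ) ⇒ μ − λ = 1/W = 1/0.74 = 1.3514
μ = λ + 1/W = 3.14 + 1.3514 = 4.4914 per hr

Final: 4.4914 /hr


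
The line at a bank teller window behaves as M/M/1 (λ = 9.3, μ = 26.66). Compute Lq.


ρ = 9.3/26.66 = 0.3488
Lq = ρ²/(1−ρ) = 0.1217/0.6512 = 0.1869

Final: 0.1869


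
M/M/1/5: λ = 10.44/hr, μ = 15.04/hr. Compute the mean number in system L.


ρ = 10.44/15.04 = 0.6941
L = ρ[1 − (K+1)ρ^K + Kρ^(K+1)] / [(1−ρ)(1−ρ^(K+1))]
Numerator: 0.6941·(1 − 6·0.161162 + 5·0.111871) = 0.411200
Denominator: (0.3059)·(0.888129) = 0.271635
L = 0.411200/0.271635 = 1.5138

Final: 1.5138


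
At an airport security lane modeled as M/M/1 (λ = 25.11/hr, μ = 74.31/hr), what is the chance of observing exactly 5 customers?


ρ = 25.11/74.31 = 0.3379
P_n = (1−ρ)·ρ^n = (1 − 0.3379)·0.3379^5 = 0.6621·0.004406 = 0.002917

Final: 0.002917


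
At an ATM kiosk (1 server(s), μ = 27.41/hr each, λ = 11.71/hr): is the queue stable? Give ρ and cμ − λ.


Total capacity cμ = 1·27.41 = 27.41/hr
ρ = λ/(cμ) = 11.71/27.41 = 0.4272
Stable ⇔ ρ < 1: YES
Spare capacity = cμ − λ = 27.41 − 11.71 = 15.70/hr

Final: ρ = 0.4272; stable; margin = 15.70/hr


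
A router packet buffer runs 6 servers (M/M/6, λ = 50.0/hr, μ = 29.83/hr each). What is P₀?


a = λ/μ = 50.0/29.83 = 1.6762; ρ = a/c = 0.2794
Σ_{k=0}^{5} a^k/k! (terms k=0..5) = 1.00000 + 1.67616 + 1.40476 + 0.78487 + 0.32889 + 0.11026 = 5.30495
Tail: a^6/(6!(1−ρ)) = 22.17688/(720·0.7206) = 0.04274
P₀ = 1/(5.30495 + 0.04274) = 1/5.34769 = 0.186997

Final: 0.186997


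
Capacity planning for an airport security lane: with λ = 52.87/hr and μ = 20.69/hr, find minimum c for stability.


Stability requires cμ > λ ⇔ c > λ/μ.
λ/μ = 52.87/20.69 = 2.5553
Minimum integer c = ⌊2.5553⌋ + 1 = 3
Check: 3·20.69 = 62.07 > 52.87, while 2·20.69 = 41.38 ≤ 52.87

Final: 3 servers


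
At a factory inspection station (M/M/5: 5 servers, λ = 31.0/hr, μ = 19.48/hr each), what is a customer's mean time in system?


a = 1.5914; ρ = 0.3183; P₀ = 0.203199
Lq = P₀·a^c·ρ/(c!(1−ρ)²) = 0.01184
Wq = Lq/λ = 0.01184/31.0 = 0.0003818 hr
W = Wq + 1/μ = 0.0003818 + 0.05133 = 0.05172 hr

Final: 0.05172 hr


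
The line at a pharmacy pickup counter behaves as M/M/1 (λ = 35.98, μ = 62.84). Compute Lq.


ρ = 35.98/62.84 = 0.5726
Lq = ρ²/(1−ρ) = 0.3278/0.4274 = 0.7670

Final: 0.7670


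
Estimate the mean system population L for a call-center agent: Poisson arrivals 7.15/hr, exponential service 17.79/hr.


ρ = λ/μ = 7.15/17.79 = 0.4019
L = ρ/(1−ρ) = 0.4019/(1 − 0.4019) = 0.4019/0.5981 = 0.6720

Final: 0.6720


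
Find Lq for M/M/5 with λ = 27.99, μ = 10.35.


a = λ/μ = 2.7043; ρ = a/5 = 0.5409
P₀ = 0.064468
Lq = P₀·a^c·ρ / (c!·(1−ρ)²) = 0.064468·144.64810·0.5409/(120·0.21080)
= 0.19939

Final: 0.19939


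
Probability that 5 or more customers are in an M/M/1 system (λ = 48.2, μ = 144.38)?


ρ = 48.2/144.38 = 0.3338
P(N ≥ n) = ρ^n = 0.3338^5 = 0.004147

Final: 0.004147


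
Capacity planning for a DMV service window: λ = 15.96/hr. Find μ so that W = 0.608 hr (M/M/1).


W = 1/(μ−λ) ⇒ μ − λ = 1/W = 1/0.608 = 1.6447
μ = λ + 1/W = 15.96 + 1.6447 = 17.6047 per hr

Final: 17.6047 /hr


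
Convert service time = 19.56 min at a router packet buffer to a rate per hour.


μ = 1/(service time) in consistent units.
1 hour = 60 min, so μ = 60/19.56 = 3.0675 per hour

Final: 3.0675 /hr


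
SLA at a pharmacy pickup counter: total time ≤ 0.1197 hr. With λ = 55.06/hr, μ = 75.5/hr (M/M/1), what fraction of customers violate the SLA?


W ~ Exponential(μ−λ) for M/M/1.
μ − λ = 75.5 − 55.06 = 20.4400
P(W > t) = e^{−(μ−λ)t} = e^{−2.4467} = 0.086582

Final: 0.086582


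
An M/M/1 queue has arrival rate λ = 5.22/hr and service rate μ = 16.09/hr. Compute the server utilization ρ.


ρ = λ/μ = 5.22/16.09 = 0.3244

Final: 0.3244


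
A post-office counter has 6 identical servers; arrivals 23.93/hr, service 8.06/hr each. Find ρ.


ρ = λ/(cμ) = 23.93/(6·8.06) = 23.93/48.36 = 0.4948

Final: 0.4948


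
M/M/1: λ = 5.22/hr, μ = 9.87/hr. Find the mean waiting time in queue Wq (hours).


ρ = 5.22/9.87 = 0.5289
Wq = ρ/(μ−λ) = 0.5289/(9.87 − 5.22) = 0.5289/4.65 = 0.1137 hr

Final: 0.1137 hr


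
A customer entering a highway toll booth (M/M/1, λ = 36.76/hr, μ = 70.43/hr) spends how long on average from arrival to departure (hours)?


W = 1/(μ−λ) = 1/(70.43 − 36.76) = 1/33.67 = 0.02970 hr

Final: 0.02970 hr


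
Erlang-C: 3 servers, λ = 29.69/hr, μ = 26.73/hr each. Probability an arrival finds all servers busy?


a = λ/μ = 1.1107; ρ = a/3 = 0.3702
P₀ = 0.323596 (from M/M/c formula)
C(c,a) = [a^c/(c!(1−ρ))]·P₀ = [1.37036/(6·0.6298)]·0.323596
= 0.36267·0.323596 = 0.117358

Final: 0.117358


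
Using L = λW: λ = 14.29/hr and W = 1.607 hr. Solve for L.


L = λW = 14.29·1.607 = 22.9640

Final: 22.9640


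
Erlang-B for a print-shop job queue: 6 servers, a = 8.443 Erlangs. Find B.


B(c,a) = (a^c/c!) / Σ_{k=0}^{c} a^k/k!
a^6/6! = 503.092959
Σ terms (k=0..6): 1.00000 + 8.44300 + 35.64212 + 100.30882 + 211.72684 + 357.52194 + 503.09296 = 1217.735684
B = 503.092959/1217.735684 = 0.413138

Final: 0.413138


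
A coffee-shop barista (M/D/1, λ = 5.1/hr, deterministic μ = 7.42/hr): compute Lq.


ρ = 5.1/7.42 = 0.6873
M/D/1: Lq = ρ²/(2(1−ρ)) = 0.4724/(2·0.3127) = 0.75547

Final: 0.75547


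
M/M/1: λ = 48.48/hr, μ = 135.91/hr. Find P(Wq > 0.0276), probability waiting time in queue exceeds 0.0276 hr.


ρ = 48.48/135.91 = 0.3567
P(Wq > t) = ρ·e^{−(μ−λ)t} = 0.3567·e^{−2.4131}
= 0.3567·0.089540 = 0.031940

Final: 0.031940


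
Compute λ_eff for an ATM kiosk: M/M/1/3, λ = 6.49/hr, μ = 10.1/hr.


ρ = 0.6426; P_K = (1−ρ)ρ^3/(1−ρ^4) = 0.114323
λ_eff = λ(1 − P_K) = 6.49·(1 − 0.114323) = 6.49·0.885677 = 5.7480 /hr

Final: 5.7480 /hr


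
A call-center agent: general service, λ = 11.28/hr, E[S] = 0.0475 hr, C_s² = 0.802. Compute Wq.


ρ = λ·E[S] = 11.28·0.0475 = 0.5358
E[S²] = E[S]²(1+C_s²) = 0.0475²·(1+0.802) = 0.004066
Wq = λ·E[S²]/(2(1−ρ)) = 11.28·0.004066/(2·0.4642) = 0.04940 hr

Final: 0.04940 hr


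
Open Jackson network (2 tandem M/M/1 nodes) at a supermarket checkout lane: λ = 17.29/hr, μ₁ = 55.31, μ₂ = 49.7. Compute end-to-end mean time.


Each node sees arrival rate λ = 17.29/hr (tandem ⇒ throughput preserved).
W₁ = 1/(μ₁−λ) = 1/(55.31−17.29) = 0.02630 hr
W₂ = 1/(μ₂−λ) = 1/(49.7−17.29) = 0.03085 hr
W_total = W₁ + W₂ = 0.02630 + 0.03085 = 0.05716 hr

Final: 0.05716 hr


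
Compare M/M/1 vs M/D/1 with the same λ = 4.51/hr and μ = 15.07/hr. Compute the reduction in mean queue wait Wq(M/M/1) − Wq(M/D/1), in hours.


ρ = 4.51/15.07 = 0.2993
Wq(M/M/1) = ρ/(μ−λ) = 0.2993/10.56 = 0.02834 hr
Wq(M/D/1) = ρ/(2(μ−λ)) = 0.01417 hr
Savings = 0.02834 − 0.01417 = 0.01417 hr

Final: 0.01417 hr


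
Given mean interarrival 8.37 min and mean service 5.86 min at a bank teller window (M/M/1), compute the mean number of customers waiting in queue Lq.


λ = 60/8.37 = 7.1685 /hr
μ = 60/5.86 = 10.2389 /hr
ρ = λ/μ = 7.1685/10.2389 = 0.7001
Lq = ρ²/(1−ρ) = 0.4902/0.2999 = 1.6345

Final: 1.6345


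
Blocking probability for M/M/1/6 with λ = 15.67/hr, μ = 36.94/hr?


ρ = λ/μ = 15.67/36.94 = 0.4242
P_K = (1−ρ)ρ^K/(1−ρ^(K+1)) = (0.5758·0.005827)/(1 − 0.002472)
= 0.003355/0.997528 = 0.003363

Final: 0.003363


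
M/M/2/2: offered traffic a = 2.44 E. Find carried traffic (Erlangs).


B(2,2.44) = 0.463907 (Erlang-B)
Carried load = a(1 − B) = 2.44·(1 − 0.463907) = 2.44·0.536093 = 1.3081 E

Final: 1.3081 Erlangs


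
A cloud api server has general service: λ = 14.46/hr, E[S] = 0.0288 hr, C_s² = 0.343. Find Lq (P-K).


ρ = λ·E[S] = 14.46·0.0288 = 0.4164
Lq = ρ²(1+C_s²)/(2(1−ρ)) = 0.1734·(1+0.343)/(2·0.5836)
= 0.1734·1.3430/1.1671 = 0.19957

Final: 0.19957


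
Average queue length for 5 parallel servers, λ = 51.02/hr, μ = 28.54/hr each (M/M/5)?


a = λ/μ = 1.7877; ρ = a/5 = 0.3575
P₀ = 0.166665
Lq = P₀·a^c·ρ / (c!·(1−ρ)²) = 0.166665·18.25713·0.3575/(120·0.41276)
= 0.02196

Final: 0.02196


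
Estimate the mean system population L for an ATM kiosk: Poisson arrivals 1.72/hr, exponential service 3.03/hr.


ρ = λ/μ = 1.72/3.03 = 0.5677
L = ρ/(1−ρ) = 0.5677/(1 − 0.5677) = 0.5677/0.4323 = 1.3130

Final: 1.3130


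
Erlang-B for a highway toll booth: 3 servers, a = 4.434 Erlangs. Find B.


B(c,a) = (a^c/c!) / Σ_{k=0}^{c} a^k/k!
a^3/3! = 14.529003
Σ terms (k=0..3): 1.00000 + 4.43400 + 9.83018 + 14.52900 = 29.793181
B = 14.529003/29.793181 = 0.487662

Final: 0.487662


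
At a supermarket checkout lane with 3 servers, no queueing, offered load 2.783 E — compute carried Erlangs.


B(3,2.783) = 0.319385 (Erlang-B)
Carried load = a(1 − B) = 2.783·(1 − 0.319385) = 2.783·0.680615 = 1.8942 E

Final: 1.8942 Erlangs


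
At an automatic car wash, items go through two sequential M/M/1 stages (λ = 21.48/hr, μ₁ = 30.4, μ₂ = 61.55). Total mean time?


Each node sees arrival rate λ = 21.48/hr (tandem ⇒ throughput preserved).
W₁ = 1/(μ₁−λ) = 1/(30.4−21.48) = 0.11211 hr
W₂ = 1/(μ₂−λ) = 1/(61.55−21.48) = 0.02496 hr
W_total = W₁ + W₂ = 0.11211 + 0.02496 = 0.13706 hr

Final: 0.13706 hr


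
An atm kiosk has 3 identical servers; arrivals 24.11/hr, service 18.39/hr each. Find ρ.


ρ = λ/(cμ) = 24.11/(3·18.39) = 24.11/55.17 = 0.4370

Final: 0.4370


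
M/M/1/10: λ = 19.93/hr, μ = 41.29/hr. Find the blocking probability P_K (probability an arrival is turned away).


ρ = λ/μ = 19.93/41.29 = 0.4827
P_K = (1−ρ)ρ^K/(1−ρ^(K+1)) = (0.5173·0.0006865)/(1 − 0.0003313)
= 0.0003551/0.999669 = 0.0003552

Final: 0.0003552


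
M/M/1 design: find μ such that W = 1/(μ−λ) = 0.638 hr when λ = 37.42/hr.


W = 1/(μ−λ) ⇒ μ − λ = 1/W = 1/0.638 = 1.5674
μ = λ + 1/W = 37.42 + 1.5674 = 38.9874 per hr

Final: 38.9874 /hr


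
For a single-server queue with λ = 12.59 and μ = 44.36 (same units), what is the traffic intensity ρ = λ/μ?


ρ = λ/μ = 12.59/44.36 = 0.2838

Final: 0.2838


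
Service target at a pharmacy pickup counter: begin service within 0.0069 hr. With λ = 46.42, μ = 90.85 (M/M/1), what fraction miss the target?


ρ = 46.42/90.85 = 0.5110
P(Wq > t) = ρ·e^{−(μ−λ)t} = 0.5110·e^{−0.3066}
= 0.5110·0.735969 = 0.376045

Final: 0.376045


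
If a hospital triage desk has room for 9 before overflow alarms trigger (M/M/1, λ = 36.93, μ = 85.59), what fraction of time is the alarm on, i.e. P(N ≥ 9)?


ρ = 36.93/85.59 = 0.4315
P(N ≥ n) = ρ^n = 0.4315^9 = 0.0005183

Final: 0.0005183


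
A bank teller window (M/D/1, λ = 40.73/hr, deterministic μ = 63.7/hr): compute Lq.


ρ = 40.73/63.7 = 0.6394
M/D/1: Lq = ρ²/(2(1−ρ)) = 0.4088/(2·0.3606) = 0.56689

Final: 0.56689


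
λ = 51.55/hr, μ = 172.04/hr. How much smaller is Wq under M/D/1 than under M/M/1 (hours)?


ρ = 51.55/172.04 = 0.2996
Wq(M/M/1) = ρ/(μ−λ) = 0.2996/120.49 = 0.002487 hr
Wq(M/D/1) = ρ/(2(μ−λ)) = 0.001243 hr
Savings = 0.002487 − 0.001243 = 0.001243 hr

Final: 0.001243 hr


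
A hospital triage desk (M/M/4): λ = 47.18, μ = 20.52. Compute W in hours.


a = 2.2992; ρ = 0.5748; P₀ = 0.093399
Lq = P₀·a^c·ρ/(c!(1−ρ)²) = 0.34578
Wq = Lq/λ = 0.34578/47.18 = 0.007329 hr
W = Wq + 1/μ = 0.007329 + 0.04873 = 0.05606 hr

Final: 0.05606 hr


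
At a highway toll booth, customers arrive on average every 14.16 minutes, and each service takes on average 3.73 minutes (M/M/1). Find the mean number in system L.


λ = 60/14.16 = 4.2373 /hr
μ = 60/3.73 = 16.0858 /hr
ρ = λ/μ = 4.2373/16.0858 = 0.2634
L = ρ/(1−ρ) = 0.2634/0.7366 = 0.3576

Final: 0.3576


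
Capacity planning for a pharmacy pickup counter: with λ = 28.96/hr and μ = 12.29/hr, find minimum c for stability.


Stability requires cμ > λ ⇔ c > λ/μ.
λ/μ = 28.96/12.29 = 2.3564
Minimum integer c = ⌊2.3564⌋ + 1 = 3
Check: 3·12.29 = 36.87 > 28.96, while 2·12.29 = 24.58 ≤ 28.96

Final: 3 servers


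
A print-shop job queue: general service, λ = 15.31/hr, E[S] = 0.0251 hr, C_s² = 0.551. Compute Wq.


ρ = λ·E[S] = 15.31·0.0251 = 0.3843
E[S²] = E[S]²(1+C_s²) = 0.0251²·(1+0.551) = 0.0009771
Wq = λ·E[S²]/(2(1−ρ)) = 15.31·0.0009771/(2·0.6157) = 0.01215 hr

Final: 0.01215 hr


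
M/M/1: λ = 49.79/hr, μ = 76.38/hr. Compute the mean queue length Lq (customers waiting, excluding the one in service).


ρ = 49.79/76.38 = 0.6519
Lq = ρ²/(1−ρ) = 0.4249/0.3481 = 1.2206

Final: 1.2206


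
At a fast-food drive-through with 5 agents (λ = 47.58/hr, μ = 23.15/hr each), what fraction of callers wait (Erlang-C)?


a = λ/μ = 2.0553; ρ = a/5 = 0.4111
P₀ = 0.126954 (from M/M/c formula)
C(c,a) = [a^c/(c!(1−ρ))]·P₀ = [36.67475/(120·0.5889)]·0.126954
= 0.51894·0.126954 = 0.065881

Final: 0.065881


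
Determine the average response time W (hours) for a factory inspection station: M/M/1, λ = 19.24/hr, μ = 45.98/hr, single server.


W = 1/(μ−λ) = 1/(45.98 − 19.24) = 1/26.74 = 0.03740 hr

Final: 0.03740 hr


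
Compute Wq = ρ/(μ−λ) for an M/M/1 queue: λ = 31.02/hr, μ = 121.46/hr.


ρ = 31.02/121.46 = 0.2554
Wq = ρ/(μ−λ) = 0.2554/(121.46 − 31.02) = 0.2554/90.44 = 0.002824 hr

Final: 0.002824 hr


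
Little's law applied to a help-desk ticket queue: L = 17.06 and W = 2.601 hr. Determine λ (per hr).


λ = L/W = 17.06/2.601 = 6.5590 /hr

Final: 6.5590 /hr


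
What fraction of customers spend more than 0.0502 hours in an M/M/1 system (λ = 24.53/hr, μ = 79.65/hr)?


W ~ Exponential(μ−λ) for M/M/1.
μ − λ = 79.65 − 24.53 = 55.1200
P(W > t) = e^{−(μ−λ)t} = e^{−2.7670} = 0.062849

Final: 0.062849


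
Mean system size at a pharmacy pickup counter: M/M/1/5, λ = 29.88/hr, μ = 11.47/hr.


ρ = 29.88/11.47 = 2.6051
L = ρ[1 − (K+1)ρ^K + Kρ^(K+1)] / [(1−ρ)(1−ρ^(K+1))]
Numerator: 2.6051·(1 − 6·119.973651 + 5·312.538160) = 2198.274190
Denominator: (-1.6051)·(-311.538160) = 500.036402
L = 2198.274190/500.036402 = 4.3962

Final: 4.3962


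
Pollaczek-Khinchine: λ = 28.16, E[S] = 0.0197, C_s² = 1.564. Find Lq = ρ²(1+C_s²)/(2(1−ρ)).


ρ = λ·E[S] = 28.16·0.0197 = 0.5548
Lq = ρ²(1+C_s²)/(2(1−ρ)) = 0.3077·(1+1.564)/(2·0.4452)
= 0.3077·2.5640/0.8905 = 0.88610

Final: 0.88610


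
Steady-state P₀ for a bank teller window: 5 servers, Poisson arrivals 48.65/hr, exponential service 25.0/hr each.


a = λ/μ = 48.65/25.0 = 1.9460; ρ = a/c = 0.3892
Σ_{k=0}^{4} a^k/k! (terms k=0..4) = 1.00000 + 1.94600 + 1.89346 + 1.22822 + 0.59753 = 6.66521
Tail: a^5/(5!(1−ρ)) = 27.90707/(120·0.6108) = 0.38074
P₀ = 1/(6.66521 + 0.38074) = 1/7.04596 = 0.141925

Final: 0.141925


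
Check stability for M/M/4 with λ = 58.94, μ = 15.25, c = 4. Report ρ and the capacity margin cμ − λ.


Total capacity cμ = 4·15.25 = 61.00/hr
ρ = λ/(cμ) = 58.94/61.00 = 0.9662
Stable ⇔ ρ < 1: YES
Spare capacity = cμ − λ = 61.00 − 58.94 = 2.06/hr

Final: ρ = 0.9662; stable; margin = 2.06/hr


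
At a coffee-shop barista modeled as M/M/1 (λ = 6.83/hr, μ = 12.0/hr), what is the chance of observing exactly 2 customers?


ρ = 6.83/12.0 = 0.5692
P_n = (1−ρ)·ρ^n = (1 − 0.5692)·0.5692^2 = 0.4308·0.323951 = 0.139569

Final: 0.139569


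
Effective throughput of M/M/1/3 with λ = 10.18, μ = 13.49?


ρ = 0.7546; P_K = (1−ρ)ρ^3/(1−ρ^4) = 0.156051
λ_eff = λ(1 − P_K) = 10.18·(1 − 0.156051) = 10.18·0.843949 = 8.5914 /hr

Final: 8.5914 /hr


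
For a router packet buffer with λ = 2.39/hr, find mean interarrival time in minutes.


Mean interarrival time = 1/λ = 1/2.39 hour = 0.41841 hour
In minutes: 0.41841 × 60 = 25.1046 min

Final: 25.1046 min


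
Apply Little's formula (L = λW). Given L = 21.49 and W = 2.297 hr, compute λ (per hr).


λ = L/W = 21.49/2.297 = 9.3557 /hr

Final: 9.3557 /hr


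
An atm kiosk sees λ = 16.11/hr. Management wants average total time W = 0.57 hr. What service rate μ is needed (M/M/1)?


W = 1/(μ−λ) ⇒ μ − λ = 1/W = 1/0.57 = 1.7544
μ = λ + 1/W = 16.11 + 1.7544 = 17.8644 per hr

Final: 17.8644 /hr


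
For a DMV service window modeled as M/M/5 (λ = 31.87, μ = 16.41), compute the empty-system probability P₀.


a = λ/μ = 31.87/16.41 = 1.9421; ρ = a/c = 0.3884
Σ_{k=0}^{4} a^k/k! (terms k=0..4) = 1.00000 + 1.94211 + 1.88589 + 1.22087 + 0.59277 = 6.64164
Tail: a^5/(5!(1−ρ)) = 27.62914/(120·0.6116) = 0.37647
P₀ = 1/(6.64164 + 0.37647) = 1/7.01811 = 0.142489

Final: 0.142489


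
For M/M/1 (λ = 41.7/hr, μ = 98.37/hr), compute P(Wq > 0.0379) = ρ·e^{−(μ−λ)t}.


ρ = 41.7/98.37 = 0.4239
P(Wq > t) = ρ·e^{−(μ−λ)t} = 0.4239·e^{−2.1478}
= 0.4239·0.116742 = 0.049488

Final: 0.049488


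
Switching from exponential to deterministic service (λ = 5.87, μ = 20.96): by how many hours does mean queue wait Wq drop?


ρ = 5.87/20.96 = 0.2801
Wq(M/M/1) = ρ/(μ−λ) = 0.2801/15.09 = 0.01856 hr
Wq(M/D/1) = ρ/(2(μ−λ)) = 0.009280 hr
Savings = 0.01856 − 0.009280 = 0.009280 hr

Final: 0.009280 hr


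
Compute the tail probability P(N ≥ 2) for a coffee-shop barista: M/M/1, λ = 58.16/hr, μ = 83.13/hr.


ρ = 58.16/83.13 = 0.6996
P(N ≥ n) = ρ^n = 0.6996^2 = 0.489478

Final: 0.489478


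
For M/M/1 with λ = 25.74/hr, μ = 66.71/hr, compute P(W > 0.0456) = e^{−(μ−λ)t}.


W ~ Exponential(μ−λ) for M/M/1.
μ − λ = 66.71 − 25.74 = 40.9700
P(W > t) = e^{−(μ−λ)t} = e^{−1.8682} = 0.154396

Final: 0.154396


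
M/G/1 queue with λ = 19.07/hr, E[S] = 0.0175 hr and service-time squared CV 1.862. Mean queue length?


ρ = λ·E[S] = 19.07·0.0175 = 0.3337
Lq = ρ²(1+C_s²)/(2(1−ρ)) = 0.1114·(1+1.862)/(2·0.6663)
= 0.1114·2.8620/1.3325 = 0.23920

Final: 0.23920


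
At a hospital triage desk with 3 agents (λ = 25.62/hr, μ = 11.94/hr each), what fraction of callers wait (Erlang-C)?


a = λ/μ = 2.1457; ρ = a/3 = 0.7152
P₀ = 0.089047 (from M/M/c formula)
C(c,a) = [a^c/(c!(1−ρ))]·P₀ = [9.87926/(6·0.2848)]·0.089047
= 5.78227·0.089047 = 0.514892

Final: 0.514892


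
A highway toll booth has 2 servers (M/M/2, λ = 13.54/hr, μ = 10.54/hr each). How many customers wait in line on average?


a = λ/μ = 1.2846; ρ = a/2 = 0.6423
P₀ = 0.217793
Lq = P₀·a^c·ρ / (c!·(1−ρ)²) = 0.217793·1.65027·0.6423/(2·0.12794)
= 0.90223

Final: 0.90223


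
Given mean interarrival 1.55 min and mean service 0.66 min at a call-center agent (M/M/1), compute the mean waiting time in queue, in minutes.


λ = 60/1.55 = 38.7097 /hr
μ = 60/0.66 = 90.9091 /hr
ρ = λ/μ = 38.7097/90.9091 = 0.4258
Wq = ρ/(μ−λ) = 0.4258/(90.9091−38.7097) = 0.008157 hr
In minutes: 0.008157·60 = 0.4894 min

Final: 0.4894 min


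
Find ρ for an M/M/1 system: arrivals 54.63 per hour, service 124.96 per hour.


ρ = λ/μ = 54.63/124.96 = 0.4372

Final: 0.4372


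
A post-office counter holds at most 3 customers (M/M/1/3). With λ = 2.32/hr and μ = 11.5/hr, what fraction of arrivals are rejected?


ρ = λ/μ = 2.32/11.5 = 0.2017
P_K = (1−ρ)ρ^K/(1−ρ^(K+1)) = (0.7983·0.008211)/(1 − 0.001656)
= 0.006554/0.998344 = 0.006565

Final: 0.006565


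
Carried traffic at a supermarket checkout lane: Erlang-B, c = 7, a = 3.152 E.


B(7,3.152) = 0.026643 (Erlang-B)
Carried load = a(1 − B) = 3.152·(1 − 0.026643) = 3.152·0.973357 = 3.0680 E

Final: 3.0680 Erlangs


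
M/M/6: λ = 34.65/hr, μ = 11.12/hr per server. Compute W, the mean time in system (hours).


a = 3.1160; ρ = 0.5193; P₀ = 0.043414
Lq = P₀·a^c·ρ/(c!(1−ρ)²) = 0.12406
Wq = Lq/λ = 0.12406/34.65 = 0.003580 hr
W = Wq + 1/μ = 0.003580 + 0.08993 = 0.09351 hr

Final: 0.09351 hr


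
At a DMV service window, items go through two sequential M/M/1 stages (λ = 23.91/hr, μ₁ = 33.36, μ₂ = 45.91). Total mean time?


Each node sees arrival rate λ = 23.91/hr (tandem ⇒ throughput preserved).
W₁ = 1/(μ₁−λ) = 1/(33.36−23.91) = 0.10582 hr
W₂ = 1/(μ₂−λ) = 1/(45.91−23.91) = 0.04545 hr
W_total = W₁ + W₂ = 0.10582 + 0.04545 = 0.15127 hr

Final: 0.15127 hr


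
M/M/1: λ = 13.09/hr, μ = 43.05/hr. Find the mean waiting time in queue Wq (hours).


ρ = 13.09/43.05 = 0.3041
Wq = ρ/(μ−λ) = 0.3041/(43.05 − 13.09) = 0.3041/29.96 = 0.01015 hr

Final: 0.01015 hr


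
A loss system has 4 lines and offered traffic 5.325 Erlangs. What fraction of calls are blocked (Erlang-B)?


B(c,a) = (a^c/c!) / Σ_{k=0}^{c} a^k/k!
a^4/4! = 33.501728
Σ terms (k=0..4): 1.00000 + 5.32500 + 14.17781 + 25.16562 + 33.50173 = 79.170158
B = 33.501728/79.170158 = 0.423161

Final: 0.423161


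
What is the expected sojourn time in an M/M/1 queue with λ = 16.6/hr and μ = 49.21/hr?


W = 1/(μ−λ) = 1/(49.21 − 16.6) = 1/32.61 = 0.03067 hr

Final: 0.03067 hr


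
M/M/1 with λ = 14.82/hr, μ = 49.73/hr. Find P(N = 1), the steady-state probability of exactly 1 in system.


ρ = 14.82/49.73 = 0.2980
P_n = (1−ρ)·ρ^n = (1 − 0.2980)·0.2980^1 = 0.7020·0.298009 = 0.209200

Final: 0.209200


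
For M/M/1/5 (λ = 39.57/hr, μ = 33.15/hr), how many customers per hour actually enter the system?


ρ = 1.1937; P_K = (1−ρ)ρ^5/(1−ρ^6) = 0.247968
λ_eff = λ(1 − P_K) = 39.57·(1 − 0.247968) = 39.57·0.752032 = 29.7579 /hr

Final: 29.7579 /hr


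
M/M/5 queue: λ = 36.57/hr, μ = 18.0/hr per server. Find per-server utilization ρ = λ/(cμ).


ρ = λ/(cμ) = 36.57/(5·18.0) = 36.57/90.00 = 0.4063

Final: 0.4063


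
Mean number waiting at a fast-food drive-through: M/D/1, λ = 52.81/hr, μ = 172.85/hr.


ρ = 52.81/172.85 = 0.3055
M/D/1: Lq = ρ²/(2(1−ρ)) = 0.09335/(2·0.6945) = 0.06721

Final: 0.06721


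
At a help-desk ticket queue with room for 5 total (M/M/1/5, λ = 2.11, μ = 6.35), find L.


ρ = 2.11/6.35 = 0.3323
L = ρ[1 − (K+1)ρ^K + Kρ^(K+1)] / [(1−ρ)(1−ρ^(K+1))]
Numerator: 0.3323·(1 − 6·0.004051 + 5·0.001346) = 0.326444
Denominator: (0.6677)·(0.998654) = 0.666818
L = 0.326444/0.666818 = 0.4896

Final: 0.4896


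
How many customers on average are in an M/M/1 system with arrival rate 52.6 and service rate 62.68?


ρ = λ/μ = 52.6/62.68 = 0.8392
L = ρ/(1−ρ) = 0.8392/(1 − 0.8392) = 0.8392/0.1608 = 5.2183

Final: 5.2183


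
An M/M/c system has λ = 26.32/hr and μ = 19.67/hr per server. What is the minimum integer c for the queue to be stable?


Stability requires cμ > λ ⇔ c > λ/μ.
λ/μ = 26.32/19.67 = 1.3381
Minimum integer c = ⌊1.3381⌋ + 1 = 2
Check: 2·19.67 = 39.34 > 26.32, while 1·19.67 = 19.67 ≤ 26.32

Final: 2 servers


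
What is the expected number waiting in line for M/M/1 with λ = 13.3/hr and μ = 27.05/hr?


ρ = 13.3/27.05 = 0.4917
Lq = ρ²/(1−ρ) = 0.2418/0.5083 = 0.4756

Final: 0.4756


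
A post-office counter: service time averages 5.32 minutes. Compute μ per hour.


μ = 1/(service time) in consistent units.
1 hour = 60 min, so μ = 60/5.32 = 11.2782 per hour

Final: 11.2782 /hr


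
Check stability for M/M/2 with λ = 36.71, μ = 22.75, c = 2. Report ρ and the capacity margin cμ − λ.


Total capacity cμ = 2·22.75 = 45.50/hr
ρ = λ/(cμ) = 36.71/45.50 = 0.8068
Stable ⇔ ρ < 1: YES
Spare capacity = cμ − λ = 45.50 − 36.71 = 8.79/hr

Final: ρ = 0.8068; stable; margin = 8.79/hr


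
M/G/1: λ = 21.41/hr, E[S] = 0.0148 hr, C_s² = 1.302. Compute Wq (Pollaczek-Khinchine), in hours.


ρ = λ·E[S] = 21.41·0.0148 = 0.3169
E[S²] = E[S]²(1+C_s²) = 0.0148²·(1+1.302) = 0.0005042
Wq = λ·E[S²]/(2(1−ρ)) = 21.41·0.0005042/(2·0.6831) = 0.007902 hr

Final: 0.007902 hr


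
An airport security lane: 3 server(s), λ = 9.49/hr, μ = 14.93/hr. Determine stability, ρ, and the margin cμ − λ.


Total capacity cμ = 3·14.93 = 44.79/hr
ρ = λ/(cμ) = 9.49/44.79 = 0.2119
Stable ⇔ ρ < 1: YES
Spare capacity = cμ − λ = 44.79 − 9.49 = 35.30/hr

Final: ρ = 0.2119; stable; margin = 35.30/hr


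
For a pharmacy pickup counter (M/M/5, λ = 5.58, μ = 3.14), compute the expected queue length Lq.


a = λ/μ = 1.7771; ρ = a/5 = 0.3554
P₀ = 0.168463
Lq = P₀·a^c·ρ / (c!·(1−ρ)²) = 0.168463·17.72241·0.3554/(120·0.41549)
= 0.02128

Final: 0.02128


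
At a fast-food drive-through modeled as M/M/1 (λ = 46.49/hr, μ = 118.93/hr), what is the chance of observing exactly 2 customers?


ρ = 46.49/118.93 = 0.3909
P_n = (1−ρ)·ρ^n = (1 − 0.3909)·0.3909^2 = 0.6091·0.152805 = 0.093073

Final: 0.093073
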